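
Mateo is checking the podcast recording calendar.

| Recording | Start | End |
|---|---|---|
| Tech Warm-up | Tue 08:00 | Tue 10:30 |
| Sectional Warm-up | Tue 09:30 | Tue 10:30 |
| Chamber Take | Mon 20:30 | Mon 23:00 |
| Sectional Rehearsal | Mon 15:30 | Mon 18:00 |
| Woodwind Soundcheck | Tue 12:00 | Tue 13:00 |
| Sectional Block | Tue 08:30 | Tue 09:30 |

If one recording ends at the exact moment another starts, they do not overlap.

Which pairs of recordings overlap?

Sectional Block & Tech Warm-up, Sectional Warm-up & Tech Warm-up

Check each pair: they overlap iff neither finishes before the other starts.
Sorted by start: Sectional Rehearsal, Chamber Take, Tech Warm-up, Sectional Block, Sectional Warm-up, Woodwind Soundcheck.
Chamber Take starts after Sectional Rehearsal ends, so Sectional Rehearsal has no further overlaps.
Tech Warm-up starts after Chamber Take ends, so Chamber Take has no further overlaps.
Sectional Block starts before Tech Warm-up ends → Tech Warm-up and Sectional Block overlap.
Sectional Warm-up starts before Tech Warm-up ends → Tech Warm-up and Sectional Warm-up overlap.
Woodwind Soundcheck starts after Tech Warm-up ends.
Sectional Warm-up starts exactly when Sectional Block ends (back-to-back, no overlap), so Sectional Block has no further overlaps.
Woodwind Soundcheck starts after Sectional Warm-up ends.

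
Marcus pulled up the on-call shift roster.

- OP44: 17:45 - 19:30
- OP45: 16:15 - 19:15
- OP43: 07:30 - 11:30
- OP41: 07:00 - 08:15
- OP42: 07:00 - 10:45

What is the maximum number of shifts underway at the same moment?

3

Sweep the timeline, counting +1 at each start and −1 at each end (ends before starts at a tie):
07:00 start OP41 → 1
07:00 start OP42 → 2
07:30 start OP43 → 3
08:15 end OP41 → 2
10:45 end OP42 → 1
11:30 end OP43 → 0
16:15 start OP45 → 1
17:45 start OP44 → 2
19:15 end OP45 → 1
19:30 end OP44 → 0
Peak is 3, at 07:30 (OP41, OP42, OP43).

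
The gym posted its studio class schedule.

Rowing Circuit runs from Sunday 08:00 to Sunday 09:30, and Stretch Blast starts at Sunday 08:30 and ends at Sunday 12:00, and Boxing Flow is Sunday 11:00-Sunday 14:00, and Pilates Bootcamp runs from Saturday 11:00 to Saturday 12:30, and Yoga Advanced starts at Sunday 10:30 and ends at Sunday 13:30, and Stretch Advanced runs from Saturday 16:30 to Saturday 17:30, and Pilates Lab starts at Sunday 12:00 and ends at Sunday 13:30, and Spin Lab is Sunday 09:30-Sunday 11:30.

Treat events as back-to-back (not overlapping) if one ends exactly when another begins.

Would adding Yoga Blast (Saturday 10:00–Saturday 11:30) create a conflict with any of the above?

Yes — it overlaps Pilates Bootcamp

Pilates Bootcamp: starts Saturday 11:00 before Yoga Blast ends Saturday 11:30, and ends Saturday 12:30 after Yoga Blast starts Saturday 10:00 → overlap.
Stretch Advanced: starts Saturday 16:30 at or after Yoga Blast ends Saturday 11:30 → clear.
Rowing Circuit: starts Sunday 08:00 at or after Yoga Blast ends Saturday 11:30 → clear.
Stretch Blast: starts Sunday 08:30 at or after Yoga Blast ends Saturday 11:30 → clear.
Spin Lab: starts Sunday 09:30 at or after Yoga Blast ends Saturday 11:30 → clear.
Yoga Advanced: starts Sunday 10:30 at or after Yoga Blast ends Saturday 11:30 → clear.
Boxing Flow: starts Sunday 11:00 at or after Yoga Blast ends Saturday 11:30 → clear.
Pilates Lab: starts Sunday 12:00 at or after Yoga Blast ends Saturday 11:30 → clear.
Yoga Blast overlaps Pilates Bootcamp.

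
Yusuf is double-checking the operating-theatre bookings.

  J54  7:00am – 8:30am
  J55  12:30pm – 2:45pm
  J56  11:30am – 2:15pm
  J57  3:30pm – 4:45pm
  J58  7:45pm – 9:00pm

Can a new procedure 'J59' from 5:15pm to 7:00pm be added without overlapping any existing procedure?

J54: ends 8:30am at or before J59 starts 5:15pm → clear.
J56: ends 2:15pm at or before J59 starts 5:15pm → clear.
J55: ends 2:45pm at or before J59 starts 5:15pm → clear.
J57: ends 4:45pm at or before J59 starts 5:15pm → clear.
J58: starts 7:45pm at or after J59 ends 7:00pm → clear.

Yes — the slot is free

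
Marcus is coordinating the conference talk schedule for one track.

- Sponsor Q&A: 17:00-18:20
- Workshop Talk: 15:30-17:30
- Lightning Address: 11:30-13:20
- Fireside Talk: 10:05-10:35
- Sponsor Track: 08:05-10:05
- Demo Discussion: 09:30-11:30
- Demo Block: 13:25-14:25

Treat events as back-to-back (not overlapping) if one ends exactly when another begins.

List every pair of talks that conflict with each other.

Demo Discussion & Fireside Talk, Demo Discussion & Sponsor Track, Sponsor Q&A & Workshop Talk

Sorted by start: Sponsor Track, Demo Discussion, Fireside Talk, Lightning Address, Demo Block, Workshop Talk, Sponsor Q&A.
Demo Discussion starts before Sponsor Track ends → Sponsor Track and Demo Discussion overlap.
Fireside Talk starts exactly when Sponsor Track ends (back-to-back, no overlap), so Sponsor Track has no further overlaps.
Fireside Talk starts before Demo Discussion ends → Demo Discussion and Fireside Talk overlap.
Lightning Address starts exactly when Demo Discussion ends (back-to-back, no overlap), so Demo Discussion has no further overlaps.
Lightning Address starts after Fireside Talk ends, so Fireside Talk has no further overlaps.
Demo Block starts after Lightning Address ends, so Lightning Address has no further overlaps.
Workshop Talk starts after Demo Block ends, so Demo Block has no further overlaps.
Sponsor Q&A starts before Workshop Talk ends → Workshop Talk and Sponsor Q&A overlap.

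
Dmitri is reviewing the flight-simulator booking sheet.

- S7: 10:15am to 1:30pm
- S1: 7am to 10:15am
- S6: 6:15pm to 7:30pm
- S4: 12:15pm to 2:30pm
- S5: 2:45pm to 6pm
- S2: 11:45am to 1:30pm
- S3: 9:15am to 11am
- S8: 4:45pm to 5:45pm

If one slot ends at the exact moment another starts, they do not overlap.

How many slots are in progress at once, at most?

Walk through starts and ends in time order (an end at T is processed before a start at T):
7am start S1 → 1
9:15am start S3 → 2
10:15am end S1 → 1
10:15am start S7 → 2
11am end S3 → 1
11:45am start S2 → 2
12:15pm start S4 → 3
1:30pm end S2 → 2
1:30pm end S7 → 1
2:30pm end S4 → 0
2:45pm start S5 → 1
4:45pm start S8 → 2
5:45pm end S8 → 1
6pm end S5 → 0
6:15pm start S6 → 1
7:30pm end S6 → 0
Peak is 3, at 12:15pm (S2, S4, S7).

3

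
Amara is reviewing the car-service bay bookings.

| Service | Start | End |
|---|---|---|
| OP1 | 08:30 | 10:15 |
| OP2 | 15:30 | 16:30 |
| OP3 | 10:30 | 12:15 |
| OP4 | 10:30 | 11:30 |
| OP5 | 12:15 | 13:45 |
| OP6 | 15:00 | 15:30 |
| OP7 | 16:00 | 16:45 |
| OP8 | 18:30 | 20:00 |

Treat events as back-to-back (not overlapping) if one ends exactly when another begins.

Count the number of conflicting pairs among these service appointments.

Two intervals overlap when each starts before the other ends.
Sorted by start: OP1, OP3, OP4, OP5, OP6, OP2, OP7, OP8.
OP3 starts after OP1 ends, so nothing later overlaps OP1 either.
OP4 starts before OP3 ends → OP3 and OP4 overlap.
OP5 starts exactly when OP3 ends (back-to-back, no overlap), so nothing later overlaps OP3 either.
OP5 starts after OP4 ends, so nothing later overlaps OP4 either.
OP6 starts after OP5 ends, so nothing later overlaps OP5 either.
OP2 starts exactly when OP6 ends (back-to-back, no overlap), so nothing later overlaps OP6 either.
OP7 starts before OP2 ends → OP2 and OP7 overlap.
OP8 starts after OP2 ends.
OP8 starts after OP7 ends.
Overlapping pairs: OP2 & OP7, OP3 & OP4 — 2 in total.

2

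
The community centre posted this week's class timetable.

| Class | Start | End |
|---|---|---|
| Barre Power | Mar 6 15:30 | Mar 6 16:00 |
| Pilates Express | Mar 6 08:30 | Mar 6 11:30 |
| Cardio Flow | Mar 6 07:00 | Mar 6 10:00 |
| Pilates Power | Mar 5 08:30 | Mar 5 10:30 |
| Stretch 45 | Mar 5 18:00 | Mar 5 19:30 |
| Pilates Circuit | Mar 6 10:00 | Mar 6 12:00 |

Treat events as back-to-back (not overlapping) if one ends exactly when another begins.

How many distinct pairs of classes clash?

Sorted by start: Pilates Power, Stretch 45, Cardio Flow, Pilates Express, Pilates Circuit, Barre Power.
Stretch 45 starts after Pilates Power ends; Pilates Power is clear from here.
Cardio Flow starts after Stretch 45 ends; Stretch 45 is clear from here.
Pilates Express starts before Cardio Flow ends → Cardio Flow and Pilates Express overlap.
Pilates Circuit starts exactly when Cardio Flow ends (back-to-back, no overlap); Cardio Flow is clear from here.
Pilates Circuit starts before Pilates Express ends → Pilates Express and Pilates Circuit overlap.
Barre Power starts after Pilates Express ends.
Barre Power starts after Pilates Circuit ends.
Overlapping pairs: Cardio Flow & Pilates Express, Pilates Circuit & Pilates Express — 2 in total.

2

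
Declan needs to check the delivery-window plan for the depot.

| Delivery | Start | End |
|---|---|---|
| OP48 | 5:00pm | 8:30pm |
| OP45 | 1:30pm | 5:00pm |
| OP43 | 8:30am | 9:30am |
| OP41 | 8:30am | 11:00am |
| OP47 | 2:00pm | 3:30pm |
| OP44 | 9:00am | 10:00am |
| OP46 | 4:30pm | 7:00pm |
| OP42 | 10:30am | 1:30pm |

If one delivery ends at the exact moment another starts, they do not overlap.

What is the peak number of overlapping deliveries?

3

Sweep the timeline, counting +1 at each start and −1 at each end (ends before starts at a tie):
8:30am start OP41 → 1
8:30am start OP43 → 2
9:00am start OP44 → 3
9:30am end OP43 → 2
10:00am end OP44 → 1
10:30am start OP42 → 2
11:00am end OP41 → 1
1:30pm end OP42 → 0
1:30pm start OP45 → 1
2:00pm start OP47 → 2
3:30pm end OP47 → 1
4:30pm start OP46 → 2
5:00pm end OP45 → 1
5:00pm start OP48 → 2
7:00pm end OP46 → 1
8:30pm end OP48 → 0
Peak is 3, at 9:00am (OP41, OP43, OP44).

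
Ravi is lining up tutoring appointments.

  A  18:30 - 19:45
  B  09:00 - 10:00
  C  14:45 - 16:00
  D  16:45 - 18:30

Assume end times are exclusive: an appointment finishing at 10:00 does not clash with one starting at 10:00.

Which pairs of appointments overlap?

no overlapping pairs

Sorted by start: B, C, D, A.
C starts after B ends — done with B.
D starts after C ends — done with C.
A starts exactly when D ends (back-to-back, no overlap).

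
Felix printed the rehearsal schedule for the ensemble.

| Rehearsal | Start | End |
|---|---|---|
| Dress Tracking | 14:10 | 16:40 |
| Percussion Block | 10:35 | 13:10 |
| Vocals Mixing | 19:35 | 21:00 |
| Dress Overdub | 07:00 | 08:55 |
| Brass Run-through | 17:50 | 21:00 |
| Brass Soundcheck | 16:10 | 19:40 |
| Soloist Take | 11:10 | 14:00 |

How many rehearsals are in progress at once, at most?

3

Walk through starts and ends in time order (an end at T is processed before a start at T):
07:00 start Dress Overdub → 1
08:55 end Dress Overdub → 0
10:35 start Percussion Block → 1
11:10 start Soloist Take → 2
13:10 end Percussion Block → 1
14:00 end Soloist Take → 0
14:10 start Dress Tracking → 1
16:10 start Brass Soundcheck → 2
16:40 end Dress Tracking → 1
17:50 start Brass Run-through → 2
19:35 start Vocals Mixing → 3
19:40 end Brass Soundcheck → 2
21:00 end Brass Run-through → 1
21:00 end Vocals Mixing → 0
Peak is 3, at 19:35 (Brass Run-through, Brass Soundcheck, Vocals Mixing).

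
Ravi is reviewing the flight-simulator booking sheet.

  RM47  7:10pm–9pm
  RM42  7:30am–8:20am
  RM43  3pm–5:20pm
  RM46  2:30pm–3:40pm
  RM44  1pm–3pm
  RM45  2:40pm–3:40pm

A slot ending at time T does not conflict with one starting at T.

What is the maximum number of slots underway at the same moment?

3

Sweep the timeline, counting +1 at each start and −1 at each end (ends before starts at a tie):
7:30am start RM42 → 1
8:20am end RM42 → 0
1pm start RM44 → 1
2:30pm start RM46 → 2
2:40pm start RM45 → 3
3pm end RM44 → 2
3pm start RM43 → 3
3:40pm end RM45 → 2
3:40pm end RM46 → 1
5:20pm end RM43 → 0
7:10pm start RM47 → 1
9pm end RM47 → 0
Peak is 3, at 2:40pm (RM44, RM45, RM46).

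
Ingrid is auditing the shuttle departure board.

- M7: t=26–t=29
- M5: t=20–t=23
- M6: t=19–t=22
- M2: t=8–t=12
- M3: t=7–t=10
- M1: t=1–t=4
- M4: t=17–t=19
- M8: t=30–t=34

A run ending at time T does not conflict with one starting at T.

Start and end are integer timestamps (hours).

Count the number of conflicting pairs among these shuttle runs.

Sorted by start: M1, M3, M2, M4, M6, M5, M7, M8.
M3 starts after M1 ends, so nothing later overlaps M1 either.
M2 starts before M3 ends → M3 and M2 overlap.
M4 starts after M3 ends, so nothing later overlaps M3 either.
M4 starts after M2 ends, so nothing later overlaps M2 either.
M6 starts exactly when M4 ends (back-to-back, no overlap), so nothing later overlaps M4 either.
M5 starts before M6 ends → M6 and M5 overlap.
M7 starts after M6 ends, so nothing later overlaps M6 either.
M7 starts after M5 ends, so nothing later overlaps M5 either.
M8 starts after M7 ends.
Overlapping pairs: M2 & M3, M5 & M6 — 2 in total.

2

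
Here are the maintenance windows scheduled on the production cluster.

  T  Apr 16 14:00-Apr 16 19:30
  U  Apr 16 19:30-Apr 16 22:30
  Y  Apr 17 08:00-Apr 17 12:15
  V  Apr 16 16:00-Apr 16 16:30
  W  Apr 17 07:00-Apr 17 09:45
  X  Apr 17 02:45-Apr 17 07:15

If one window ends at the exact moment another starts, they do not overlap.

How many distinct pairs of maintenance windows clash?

3

Sorted by start: T, V, U, X, W, Y.
V starts before T ends → T and V overlap.
U starts exactly when T ends (back-to-back, no overlap); T is clear from here.
U starts after V ends; V is clear from here.
X starts after U ends; U is clear from here.
W starts before X ends → X and W overlap.
Y starts after X ends.
Y starts before W ends → W and Y overlap.
Overlapping pairs: T & V, W & X, W & Y — 3 in total.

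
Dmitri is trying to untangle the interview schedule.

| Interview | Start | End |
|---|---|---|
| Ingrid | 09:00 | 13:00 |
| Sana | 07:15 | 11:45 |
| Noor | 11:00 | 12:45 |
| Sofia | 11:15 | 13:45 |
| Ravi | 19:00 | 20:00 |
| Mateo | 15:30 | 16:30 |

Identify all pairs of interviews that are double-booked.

Ingrid & Noor, Ingrid & Sana, Ingrid & Sofia, Noor & Sana, Noor & Sofia, Sana & Sofia

Sorted by start: Sana, Ingrid, Noor, Sofia, Mateo, Ravi.
Ingrid starts before Sana ends → Sana and Ingrid overlap.
Noor starts before Sana ends → Sana and Noor overlap.
Sofia starts before Sana ends → Sana and Sofia overlap.
Mateo starts after Sana ends; Sana is clear from here.
Noor starts before Ingrid ends → Ingrid and Noor overlap.
Sofia starts before Ingrid ends → Ingrid and Sofia overlap.
Mateo starts after Ingrid ends; Ingrid is clear from here.
Sofia starts before Noor ends → Noor and Sofia overlap.
Mateo starts after Noor ends; Noor is clear from here.
Mateo starts after Sofia ends; Sofia is clear from here.
Ravi starts after Mateo ends.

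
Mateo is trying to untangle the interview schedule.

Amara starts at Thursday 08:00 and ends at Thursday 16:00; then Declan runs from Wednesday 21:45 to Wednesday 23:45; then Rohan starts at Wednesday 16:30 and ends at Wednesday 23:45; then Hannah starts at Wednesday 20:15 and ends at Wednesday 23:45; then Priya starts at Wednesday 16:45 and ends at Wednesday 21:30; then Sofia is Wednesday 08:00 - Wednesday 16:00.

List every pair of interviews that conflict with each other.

Declan & Hannah, Declan & Rohan, Hannah & Priya, Hannah & Rohan, Priya & Rohan

Sorted by start: Sofia, Rohan, Priya, Hannah, Declan, Amara.
Rohan starts after Sofia ends, so nothing later overlaps Sofia either.
Priya starts before Rohan ends → Rohan and Priya overlap.
Hannah starts before Rohan ends → Rohan and Hannah overlap.
Declan starts before Rohan ends → Rohan and Declan overlap.
Amara starts after Rohan ends.
Hannah starts before Priya ends → Priya and Hannah overlap.
Declan starts after Priya ends, so nothing later overlaps Priya either.
Declan starts before Hannah ends → Hannah and Declan overlap.
Amara starts after Hannah ends.
Amara starts after Declan ends.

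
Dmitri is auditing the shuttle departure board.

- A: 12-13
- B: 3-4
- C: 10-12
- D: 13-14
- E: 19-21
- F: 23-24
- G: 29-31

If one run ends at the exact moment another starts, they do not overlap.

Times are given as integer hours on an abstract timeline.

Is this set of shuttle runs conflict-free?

Sorted by start: B, C, A, D, E, F, G.
C starts after B ends — done with B.
A starts exactly when C ends (back-to-back, no overlap) — done with C.
D starts exactly when A ends (back-to-back, no overlap) — done with A.
E starts after D ends — done with D.
F starts after E ends — done with E.
G starts after F ends.
Every pair is clear; the schedule has no overlaps.

Yes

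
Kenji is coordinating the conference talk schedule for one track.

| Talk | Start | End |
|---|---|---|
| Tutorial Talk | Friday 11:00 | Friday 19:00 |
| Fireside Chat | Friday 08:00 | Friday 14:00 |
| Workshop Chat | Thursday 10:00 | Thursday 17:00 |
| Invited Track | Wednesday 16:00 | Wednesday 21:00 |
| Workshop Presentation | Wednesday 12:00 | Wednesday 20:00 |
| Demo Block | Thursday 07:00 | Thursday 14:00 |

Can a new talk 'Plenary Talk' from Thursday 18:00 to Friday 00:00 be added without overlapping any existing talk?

Yes — the slot is free

Workshop Presentation: ends Wednesday 20:00 at or before Plenary Talk starts Thursday 18:00 → clear.
Invited Track: ends Wednesday 21:00 at or before Plenary Talk starts Thursday 18:00 → clear.
Demo Block: ends Thursday 14:00 at or before Plenary Talk starts Thursday 18:00 → clear.
Workshop Chat: ends Thursday 17:00 at or before Plenary Talk starts Thursday 18:00 → clear.
Fireside Chat: starts Friday 08:00 at or after Plenary Talk ends Friday 00:00 → clear.
Tutorial Talk: starts Friday 11:00 at or after Plenary Talk ends Friday 00:00 → clear.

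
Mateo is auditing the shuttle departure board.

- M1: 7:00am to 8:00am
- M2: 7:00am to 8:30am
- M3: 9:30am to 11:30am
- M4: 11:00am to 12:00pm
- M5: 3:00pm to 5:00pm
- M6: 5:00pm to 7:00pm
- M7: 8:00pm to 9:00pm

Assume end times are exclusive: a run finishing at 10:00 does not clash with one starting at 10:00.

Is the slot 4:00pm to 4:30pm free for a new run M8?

M1: ends 8:00am at or before M8 starts 4:00pm → clear.
M2: ends 8:30am at or before M8 starts 4:00pm → clear.
M3: ends 11:30am at or before M8 starts 4:00pm → clear.
M4: ends 12:00pm at or before M8 starts 4:00pm → clear.
M5: starts 3:00pm before M8 ends 4:30pm, and ends 5:00pm after M8 starts 4:00pm → overlap.
M6: starts 5:00pm at or after M8 ends 4:30pm → clear.
M7: starts 8:00pm at or after M8 ends 4:30pm → clear.
M8 overlaps M5.

No — it overlaps M5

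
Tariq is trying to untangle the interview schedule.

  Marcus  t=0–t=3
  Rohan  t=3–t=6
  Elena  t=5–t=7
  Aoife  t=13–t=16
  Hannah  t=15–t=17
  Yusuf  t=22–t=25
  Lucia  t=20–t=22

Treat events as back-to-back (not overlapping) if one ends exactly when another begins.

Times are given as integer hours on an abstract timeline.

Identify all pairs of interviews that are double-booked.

Two intervals overlap when each starts before the other ends.
Sorted by start: Marcus, Rohan, Elena, Aoife, Hannah, Lucia, Yusuf.
Rohan starts exactly when Marcus ends (back-to-back, no overlap); Marcus is clear from here.
Elena starts before Rohan ends → Rohan and Elena overlap.
Aoife starts after Rohan ends; Rohan is clear from here.
Aoife starts after Elena ends; Elena is clear from here.
Hannah starts before Aoife ends → Aoife and Hannah overlap.
Lucia starts after Aoife ends; Aoife is clear from here.
Lucia starts after Hannah ends; Hannah is clear from here.
Yusuf starts exactly when Lucia ends (back-to-back, no overlap).

Aoife & Hannah, Elena & Rohan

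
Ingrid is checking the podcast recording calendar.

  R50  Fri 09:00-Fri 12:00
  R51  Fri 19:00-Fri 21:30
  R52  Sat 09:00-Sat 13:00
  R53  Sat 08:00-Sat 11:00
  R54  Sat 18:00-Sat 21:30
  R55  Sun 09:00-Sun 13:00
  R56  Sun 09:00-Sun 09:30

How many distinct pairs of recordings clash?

Check each pair: they overlap iff neither finishes before the other starts.
Sorted by start: R50, R51, R53, R52, R54, R55, R56.
R51 starts after R50 ends, so nothing later overlaps R50 either.
R53 starts after R51 ends, so nothing later overlaps R51 either.
R52 starts before R53 ends → R53 and R52 overlap.
R54 starts after R53 ends, so nothing later overlaps R53 either.
R54 starts after R52 ends, so nothing later overlaps R52 either.
R55 starts after R54 ends, so nothing later overlaps R54 either.
R56 starts before R55 ends → R55 and R56 overlap.
Overlapping pairs: R52 & R53, R55 & R56 — 2 in total.

2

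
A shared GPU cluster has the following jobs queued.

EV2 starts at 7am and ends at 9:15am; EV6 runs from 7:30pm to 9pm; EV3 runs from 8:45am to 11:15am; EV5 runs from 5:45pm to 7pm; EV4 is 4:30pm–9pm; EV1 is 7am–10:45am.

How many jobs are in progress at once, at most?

Walk through starts and ends in time order (an end at T is processed before a start at T):
7am start EV1 → 1
7am start EV2 → 2
8:45am start EV3 → 3
9:15am end EV2 → 2
10:45am end EV1 → 1
11:15am end EV3 → 0
4:30pm start EV4 → 1
5:45pm start EV5 → 2
7pm end EV5 → 1
7:30pm start EV6 → 2
9pm end EV4 → 1
9pm end EV6 → 0
Peak is 3, at 8:45am (EV1, EV2, EV3).

3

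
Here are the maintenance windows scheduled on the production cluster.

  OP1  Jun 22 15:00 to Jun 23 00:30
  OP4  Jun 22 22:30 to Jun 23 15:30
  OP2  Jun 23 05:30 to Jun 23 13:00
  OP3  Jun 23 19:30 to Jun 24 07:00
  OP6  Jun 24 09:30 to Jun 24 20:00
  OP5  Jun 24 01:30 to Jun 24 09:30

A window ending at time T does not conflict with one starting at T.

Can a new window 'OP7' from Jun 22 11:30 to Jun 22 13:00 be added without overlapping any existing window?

Yes — the slot is free

OP1: starts Jun 22 15:00 at or after OP7 ends Jun 22 13:00 → clear.
OP4: starts Jun 22 22:30 at or after OP7 ends Jun 22 13:00 → clear.
OP2: starts Jun 23 05:30 at or after OP7 ends Jun 22 13:00 → clear.
OP3: starts Jun 23 19:30 at or after OP7 ends Jun 22 13:00 → clear.
OP5: starts Jun 24 01:30 at or after OP7 ends Jun 22 13:00 → clear.
OP6: starts Jun 24 09:30 at or after OP7 ends Jun 22 13:00 → clear.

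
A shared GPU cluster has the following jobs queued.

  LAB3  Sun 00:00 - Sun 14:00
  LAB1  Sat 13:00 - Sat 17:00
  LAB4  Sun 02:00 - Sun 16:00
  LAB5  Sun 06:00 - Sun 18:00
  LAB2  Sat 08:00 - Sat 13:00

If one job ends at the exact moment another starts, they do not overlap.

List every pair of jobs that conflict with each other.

Two intervals overlap when each starts before the other ends.
Sorted by start: LAB2, LAB1, LAB3, LAB4, LAB5.
LAB1 starts exactly when LAB2 ends (back-to-back, no overlap); LAB2 is clear from here.
LAB3 starts after LAB1 ends; LAB1 is clear from here.
LAB4 starts before LAB3 ends → LAB3 and LAB4 overlap.
LAB5 starts before LAB3 ends → LAB3 and LAB5 overlap.
LAB5 starts before LAB4 ends → LAB4 and LAB5 overlap.

LAB3 & LAB4, LAB3 & LAB5, LAB4 & LAB5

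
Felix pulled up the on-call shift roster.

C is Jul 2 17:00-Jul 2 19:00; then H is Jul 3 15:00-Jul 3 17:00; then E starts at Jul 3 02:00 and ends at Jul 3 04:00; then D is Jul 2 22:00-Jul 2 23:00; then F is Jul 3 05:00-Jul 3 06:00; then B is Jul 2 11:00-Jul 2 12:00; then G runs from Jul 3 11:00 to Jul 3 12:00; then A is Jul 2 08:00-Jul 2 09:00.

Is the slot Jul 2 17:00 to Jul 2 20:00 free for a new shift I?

No — it overlaps C

A: ends Jul 2 09:00 at or before I starts Jul 2 17:00 → clear.
B: ends Jul 2 12:00 at or before I starts Jul 2 17:00 → clear.
C: starts Jul 2 17:00 before I ends Jul 2 20:00, and ends Jul 2 19:00 after I starts Jul 2 17:00 → overlap.
D: starts Jul 2 22:00 at or after I ends Jul 2 20:00 → clear.
E: starts Jul 3 02:00 at or after I ends Jul 2 20:00 → clear.
F: starts Jul 3 05:00 at or after I ends Jul 2 20:00 → clear.
G: starts Jul 3 11:00 at or after I ends Jul 2 20:00 → clear.
H: starts Jul 3 15:00 at or after I ends Jul 2 20:00 → clear.
I overlaps C.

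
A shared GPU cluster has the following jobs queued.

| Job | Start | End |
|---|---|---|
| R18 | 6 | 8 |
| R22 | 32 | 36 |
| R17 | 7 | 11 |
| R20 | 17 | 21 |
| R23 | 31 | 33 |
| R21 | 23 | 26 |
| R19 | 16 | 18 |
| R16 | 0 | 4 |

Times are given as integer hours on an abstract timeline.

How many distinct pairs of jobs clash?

Sorted by start: R16, R18, R17, R19, R20, R21, R23, R22.
R18 starts after R16 ends; R16 is clear from here.
R17 starts before R18 ends → R18 and R17 overlap.
R19 starts after R18 ends; R18 is clear from here.
R19 starts after R17 ends; R17 is clear from here.
R20 starts before R19 ends → R19 and R20 overlap.
R21 starts after R19 ends; R19 is clear from here.
R21 starts after R20 ends; R20 is clear from here.
R23 starts after R21 ends; R21 is clear from here.
R22 starts before R23 ends → R23 and R22 overlap.
Overlapping pairs: R17 & R18, R19 & R20, R22 & R23 — 3 in total.

3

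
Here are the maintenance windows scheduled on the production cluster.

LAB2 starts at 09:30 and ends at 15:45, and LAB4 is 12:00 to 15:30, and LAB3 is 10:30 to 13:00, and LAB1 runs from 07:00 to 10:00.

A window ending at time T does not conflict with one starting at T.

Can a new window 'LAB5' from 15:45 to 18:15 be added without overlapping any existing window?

LAB1: ends 10:00 at or before LAB5 starts 15:45 → clear.
LAB2: ends 15:45 at or before LAB5 starts 15:45 → clear.
LAB3: ends 13:00 at or before LAB5 starts 15:45 → clear.
LAB4: ends 15:30 at or before LAB5 starts 15:45 → clear.

Yes — the slot is free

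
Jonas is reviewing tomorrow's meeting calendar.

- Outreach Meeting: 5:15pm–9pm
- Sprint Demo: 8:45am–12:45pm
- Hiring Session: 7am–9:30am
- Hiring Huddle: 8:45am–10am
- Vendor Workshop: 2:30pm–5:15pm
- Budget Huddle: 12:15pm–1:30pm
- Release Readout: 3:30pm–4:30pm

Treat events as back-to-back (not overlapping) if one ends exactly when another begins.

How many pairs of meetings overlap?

Sorted by start: Hiring Session, Hiring Huddle, Sprint Demo, Budget Huddle, Vendor Workshop, Release Readout, Outreach Meeting.
Hiring Huddle starts before Hiring Session ends → Hiring Session and Hiring Huddle overlap.
Sprint Demo starts before Hiring Session ends → Hiring Session and Sprint Demo overlap.
Budget Huddle starts after Hiring Session ends, so nothing later overlaps Hiring Session either.
Sprint Demo starts before Hiring Huddle ends → Hiring Huddle and Sprint Demo overlap.
Budget Huddle starts after Hiring Huddle ends, so nothing later overlaps Hiring Huddle either.
Budget Huddle starts before Sprint Demo ends → Sprint Demo and Budget Huddle overlap.
Vendor Workshop starts after Sprint Demo ends, so nothing later overlaps Sprint Demo either.
Vendor Workshop starts after Budget Huddle ends, so nothing later overlaps Budget Huddle either.
Release Readout starts before Vendor Workshop ends → Vendor Workshop and Release Readout overlap.
Outreach Meeting starts exactly when Vendor Workshop ends (back-to-back, no overlap).
Outreach Meeting starts after Release Readout ends.
Overlapping pairs: Budget Huddle & Sprint Demo, Hiring Huddle & Hiring Session, Hiring Huddle & Sprint Demo, Hiring Session & Sprint Demo, Release Readout & Vendor Workshop — 5 in total.

5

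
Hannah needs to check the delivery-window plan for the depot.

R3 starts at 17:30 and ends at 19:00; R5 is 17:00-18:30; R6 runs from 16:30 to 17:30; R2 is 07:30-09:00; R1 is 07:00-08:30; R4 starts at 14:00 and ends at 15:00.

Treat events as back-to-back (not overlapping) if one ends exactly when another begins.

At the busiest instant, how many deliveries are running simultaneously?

2

Sort all start/end points and keep a running count:
07:00 start R1 → 1
07:30 start R2 → 2
08:30 end R1 → 1
09:00 end R2 → 0
14:00 start R4 → 1
15:00 end R4 → 0
16:30 start R6 → 1
17:00 start R5 → 2
17:30 end R6 → 1
17:30 start R3 → 2
18:30 end R5 → 1
19:00 end R3 → 0
Peak is 2, at 07:30 (R1, R2).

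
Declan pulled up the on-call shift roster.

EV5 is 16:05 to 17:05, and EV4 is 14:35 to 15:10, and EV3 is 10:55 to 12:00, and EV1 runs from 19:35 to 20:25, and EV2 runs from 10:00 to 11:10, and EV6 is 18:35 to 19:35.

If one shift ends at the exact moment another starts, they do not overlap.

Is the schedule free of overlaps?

Sorted by start: EV2, EV3, EV4, EV5, EV6, EV1.
EV3 starts before EV2 ends → EV2 and EV3 overlap.
That's a conflict, so the schedule is not conflict-free.

No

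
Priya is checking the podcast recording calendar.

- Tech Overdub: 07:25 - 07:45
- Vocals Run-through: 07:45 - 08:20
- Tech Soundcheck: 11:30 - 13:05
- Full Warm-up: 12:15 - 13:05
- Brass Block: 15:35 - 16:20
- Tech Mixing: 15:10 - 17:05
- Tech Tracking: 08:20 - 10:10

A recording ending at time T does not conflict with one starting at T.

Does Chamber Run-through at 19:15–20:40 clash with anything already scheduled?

Tech Overdub: ends 07:45 at or before Chamber Run-through starts 19:15 → clear.
Vocals Run-through: ends 08:20 at or before Chamber Run-through starts 19:15 → clear.
Tech Tracking: ends 10:10 at or before Chamber Run-through starts 19:15 → clear.
Tech Soundcheck: ends 13:05 at or before Chamber Run-through starts 19:15 → clear.
Full Warm-up: ends 13:05 at or before Chamber Run-through starts 19:15 → clear.
Tech Mixing: ends 17:05 at or before Chamber Run-through starts 19:15 → clear.
Brass Block: ends 16:20 at or before Chamber Run-through starts 19:15 → clear.

No — it doesn't clash with anything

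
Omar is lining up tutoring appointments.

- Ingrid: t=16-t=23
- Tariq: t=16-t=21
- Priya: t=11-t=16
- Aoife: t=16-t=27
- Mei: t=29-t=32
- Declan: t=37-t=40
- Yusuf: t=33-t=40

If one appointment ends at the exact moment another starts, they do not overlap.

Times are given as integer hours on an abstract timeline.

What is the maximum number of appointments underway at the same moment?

Walk through starts and ends in time order (an end at T is processed before a start at T):
t=11 start Priya → 1
t=16 end Priya → 0
t=16 start Aoife → 1
t=16 start Ingrid → 2
t=16 start Tariq → 3
t=21 end Tariq → 2
t=23 end Ingrid → 1
t=27 end Aoife → 0
t=29 start Mei → 1
t=32 end Mei → 0
t=33 start Yusuf → 1
t=37 start Declan → 2
t=40 end Declan → 1
t=40 end Yusuf → 0
Peak is 3, at t=16 (Aoife, Ingrid, Tariq).

3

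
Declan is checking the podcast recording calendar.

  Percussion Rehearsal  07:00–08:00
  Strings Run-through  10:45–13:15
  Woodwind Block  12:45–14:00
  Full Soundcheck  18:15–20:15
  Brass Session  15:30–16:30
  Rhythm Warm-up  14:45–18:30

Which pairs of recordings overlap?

Check each pair: they overlap iff neither finishes before the other starts.
Sorted by start: Percussion Rehearsal, Strings Run-through, Woodwind Block, Rhythm Warm-up, Brass Session, Full Soundcheck.
Strings Run-through starts after Percussion Rehearsal ends; Percussion Rehearsal is clear from here.
Woodwind Block starts before Strings Run-through ends → Strings Run-through and Woodwind Block overlap.
Rhythm Warm-up starts after Strings Run-through ends; Strings Run-through is clear from here.
Rhythm Warm-up starts after Woodwind Block ends; Woodwind Block is clear from here.
Brass Session starts before Rhythm Warm-up ends → Rhythm Warm-up and Brass Session overlap.
Full Soundcheck starts before Rhythm Warm-up ends → Rhythm Warm-up and Full Soundcheck overlap.
Full Soundcheck starts after Brass Session ends.

Brass Session & Rhythm Warm-up, Full Soundcheck & Rhythm Warm-up, Strings Run-through & Woodwind Block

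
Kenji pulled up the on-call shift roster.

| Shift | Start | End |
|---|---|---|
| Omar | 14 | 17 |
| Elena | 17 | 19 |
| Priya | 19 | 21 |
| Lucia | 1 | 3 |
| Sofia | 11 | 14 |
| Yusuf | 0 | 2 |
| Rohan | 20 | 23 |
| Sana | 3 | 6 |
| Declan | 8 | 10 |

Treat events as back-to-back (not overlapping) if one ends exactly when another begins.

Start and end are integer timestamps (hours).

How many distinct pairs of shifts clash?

Sorted by start: Yusuf, Lucia, Sana, Declan, Sofia, Omar, Elena, Priya, Rohan.
Lucia starts before Yusuf ends → Yusuf and Lucia overlap.
Sana starts after Yusuf ends, so Yusuf has no further overlaps.
Sana starts exactly when Lucia ends (back-to-back, no overlap), so Lucia has no further overlaps.
Declan starts after Sana ends, so Sana has no further overlaps.
Sofia starts after Declan ends, so Declan has no further overlaps.
Omar starts exactly when Sofia ends (back-to-back, no overlap), so Sofia has no further overlaps.
Elena starts exactly when Omar ends (back-to-back, no overlap), so Omar has no further overlaps.
Priya starts exactly when Elena ends (back-to-back, no overlap), so Elena has no further overlaps.
Rohan starts before Priya ends → Priya and Rohan overlap.
Overlapping pairs: Lucia & Yusuf, Priya & Rohan — 2 in total.

2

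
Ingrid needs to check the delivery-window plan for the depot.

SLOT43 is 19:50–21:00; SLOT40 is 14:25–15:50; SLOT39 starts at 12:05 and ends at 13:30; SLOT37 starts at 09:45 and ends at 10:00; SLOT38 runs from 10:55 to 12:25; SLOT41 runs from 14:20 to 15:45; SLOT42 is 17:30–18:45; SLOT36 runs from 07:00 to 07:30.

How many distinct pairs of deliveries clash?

Sorted by start: SLOT36, SLOT37, SLOT38, SLOT39, SLOT41, SLOT40, SLOT42, SLOT43.
SLOT37 starts after SLOT36 ends, so SLOT36 has no further overlaps.
SLOT38 starts after SLOT37 ends, so SLOT37 has no further overlaps.
SLOT39 starts before SLOT38 ends → SLOT38 and SLOT39 overlap.
SLOT41 starts after SLOT38 ends, so SLOT38 has no further overlaps.
SLOT41 starts after SLOT39 ends, so SLOT39 has no further overlaps.
SLOT40 starts before SLOT41 ends → SLOT41 and SLOT40 overlap.
SLOT42 starts after SLOT41 ends, so SLOT41 has no further overlaps.
SLOT42 starts after SLOT40 ends, so SLOT40 has no further overlaps.
SLOT43 starts after SLOT42 ends.
Overlapping pairs: SLOT38 & SLOT39, SLOT40 & SLOT41 — 2 in total.

2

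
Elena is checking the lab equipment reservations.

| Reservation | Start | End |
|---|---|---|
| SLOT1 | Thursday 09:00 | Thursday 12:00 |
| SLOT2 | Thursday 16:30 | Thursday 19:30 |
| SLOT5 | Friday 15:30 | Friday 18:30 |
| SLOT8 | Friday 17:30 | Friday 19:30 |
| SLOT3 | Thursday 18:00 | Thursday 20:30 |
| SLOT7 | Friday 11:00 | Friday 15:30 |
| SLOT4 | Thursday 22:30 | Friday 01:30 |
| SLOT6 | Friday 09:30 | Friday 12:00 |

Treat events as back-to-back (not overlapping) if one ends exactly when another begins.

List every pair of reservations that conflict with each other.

SLOT2 & SLOT3, SLOT5 & SLOT8, SLOT6 & SLOT7

Check each pair: they overlap iff neither finishes before the other starts.
Sorted by start: SLOT1, SLOT2, SLOT3, SLOT4, SLOT6, SLOT7, SLOT5, SLOT8.
SLOT2 starts after SLOT1 ends, so SLOT1 has no further overlaps.
SLOT3 starts before SLOT2 ends → SLOT2 and SLOT3 overlap.
SLOT4 starts after SLOT2 ends, so SLOT2 has no further overlaps.
SLOT4 starts after SLOT3 ends, so SLOT3 has no further overlaps.
SLOT6 starts after SLOT4 ends, so SLOT4 has no further overlaps.
SLOT7 starts before SLOT6 ends → SLOT6 and SLOT7 overlap.
SLOT5 starts after SLOT6 ends, so SLOT6 has no further overlaps.
SLOT5 starts exactly when SLOT7 ends (back-to-back, no overlap), so SLOT7 has no further overlaps.
SLOT8 starts before SLOT5 ends → SLOT5 and SLOT8 overlap.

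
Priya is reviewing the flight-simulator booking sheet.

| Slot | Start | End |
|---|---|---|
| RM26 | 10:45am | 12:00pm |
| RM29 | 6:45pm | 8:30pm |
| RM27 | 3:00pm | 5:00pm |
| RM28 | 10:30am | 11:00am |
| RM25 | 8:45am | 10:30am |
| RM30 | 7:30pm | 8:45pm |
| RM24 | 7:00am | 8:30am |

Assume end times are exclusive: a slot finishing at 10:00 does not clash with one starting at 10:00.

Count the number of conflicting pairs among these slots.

2

Check each pair: they overlap iff neither finishes before the other starts.
Sorted by start: RM24, RM25, RM28, RM26, RM27, RM29, RM30.
RM25 starts after RM24 ends — done with RM24.
RM28 starts exactly when RM25 ends (back-to-back, no overlap) — done with RM25.
RM26 starts before RM28 ends → RM28 and RM26 overlap.
RM27 starts after RM28 ends — done with RM28.
RM27 starts after RM26 ends — done with RM26.
RM29 starts after RM27 ends — done with RM27.
RM30 starts before RM29 ends → RM29 and RM30 overlap.
Overlapping pairs: RM26 & RM28, RM29 & RM30 — 2 in total.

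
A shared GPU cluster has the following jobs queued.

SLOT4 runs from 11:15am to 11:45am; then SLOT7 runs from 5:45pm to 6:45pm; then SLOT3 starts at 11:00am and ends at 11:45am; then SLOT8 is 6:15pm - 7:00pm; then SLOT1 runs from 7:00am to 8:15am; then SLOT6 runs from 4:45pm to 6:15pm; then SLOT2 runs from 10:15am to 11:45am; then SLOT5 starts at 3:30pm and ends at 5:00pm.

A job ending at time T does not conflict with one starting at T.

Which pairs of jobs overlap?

SLOT2 & SLOT3, SLOT2 & SLOT4, SLOT3 & SLOT4, SLOT5 & SLOT6, SLOT6 & SLOT7, SLOT7 & SLOT8

Sorted by start: SLOT1, SLOT2, SLOT3, SLOT4, SLOT5, SLOT6, SLOT7, SLOT8.
SLOT2 starts after SLOT1 ends; SLOT1 is clear from here.
SLOT3 starts before SLOT2 ends → SLOT2 and SLOT3 overlap.
SLOT4 starts before SLOT2 ends → SLOT2 and SLOT4 overlap.
SLOT5 starts after SLOT2 ends; SLOT2 is clear from here.
SLOT4 starts before SLOT3 ends → SLOT3 and SLOT4 overlap.
SLOT5 starts after SLOT3 ends; SLOT3 is clear from here.
SLOT5 starts after SLOT4 ends; SLOT4 is clear from here.
SLOT6 starts before SLOT5 ends → SLOT5 and SLOT6 overlap.
SLOT7 starts after SLOT5 ends; SLOT5 is clear from here.
SLOT7 starts before SLOT6 ends → SLOT6 and SLOT7 overlap.
SLOT8 starts exactly when SLOT6 ends (back-to-back, no overlap).
SLOT8 starts before SLOT7 ends → SLOT7 and SLOT8 overlap.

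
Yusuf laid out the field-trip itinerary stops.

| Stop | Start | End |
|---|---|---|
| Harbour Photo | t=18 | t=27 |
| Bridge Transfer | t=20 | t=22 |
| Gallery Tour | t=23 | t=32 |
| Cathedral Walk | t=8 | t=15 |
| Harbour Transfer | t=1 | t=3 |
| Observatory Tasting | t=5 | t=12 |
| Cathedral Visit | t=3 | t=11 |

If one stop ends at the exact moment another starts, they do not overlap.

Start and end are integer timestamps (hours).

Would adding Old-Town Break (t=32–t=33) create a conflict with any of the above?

No — it doesn't clash with anything

Harbour Transfer: ends t=3 at or before Old-Town Break starts t=32 → clear.
Cathedral Visit: ends t=11 at or before Old-Town Break starts t=32 → clear.
Observatory Tasting: ends t=12 at or before Old-Town Break starts t=32 → clear.
Cathedral Walk: ends t=15 at or before Old-Town Break starts t=32 → clear.
Harbour Photo: ends t=27 at or before Old-Town Break starts t=32 → clear.
Bridge Transfer: ends t=22 at or before Old-Town Break starts t=32 → clear.
Gallery Tour: ends t=32 at or before Old-Town Break starts t=32 → clear.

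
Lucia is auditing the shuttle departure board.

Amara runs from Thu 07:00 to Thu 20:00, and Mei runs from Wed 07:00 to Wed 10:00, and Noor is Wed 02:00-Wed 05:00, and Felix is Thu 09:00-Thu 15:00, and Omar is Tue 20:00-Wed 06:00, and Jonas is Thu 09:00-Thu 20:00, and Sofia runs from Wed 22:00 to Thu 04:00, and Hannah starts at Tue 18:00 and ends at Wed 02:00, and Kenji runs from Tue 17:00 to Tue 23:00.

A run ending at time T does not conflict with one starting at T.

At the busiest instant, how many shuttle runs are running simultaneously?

Walk through starts and ends in time order (an end at T is processed before a start at T):
Tue 17:00 start Kenji → 1
Tue 18:00 start Hannah → 2
Tue 20:00 start Omar → 3
Tue 23:00 end Kenji → 2
Wed 02:00 end Hannah → 1
Wed 02:00 start Noor → 2
Wed 05:00 end Noor → 1
Wed 06:00 end Omar → 0
Wed 07:00 start Mei → 1
Wed 10:00 end Mei → 0
Wed 22:00 start Sofia → 1
Thu 04:00 end Sofia → 0
Thu 07:00 start Amara → 1
Thu 09:00 start Felix → 2
Thu 09:00 start Jonas → 3
Thu 15:00 end Felix → 2
Thu 20:00 end Amara → 1
Thu 20:00 end Jonas → 0
Peak is 3, at Tue 20:00 (Hannah, Kenji, Omar).

3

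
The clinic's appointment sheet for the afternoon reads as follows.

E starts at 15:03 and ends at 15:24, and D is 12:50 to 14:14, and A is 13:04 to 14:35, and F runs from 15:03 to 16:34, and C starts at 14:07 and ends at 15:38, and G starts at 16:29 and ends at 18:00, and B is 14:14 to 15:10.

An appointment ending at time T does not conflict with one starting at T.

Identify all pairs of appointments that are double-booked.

A & B, A & C, A & D, B & C, B & E, B & F, C & D, C & E, C & F, E & F, F & G

Check each pair: they overlap iff neither finishes before the other starts.
Sorted by start: D, A, C, B, E, F, G.
A starts before D ends → D and A overlap.
C starts before D ends → D and C overlap.
B starts exactly when D ends (back-to-back, no overlap), so D has no further overlaps.
C starts before A ends → A and C overlap.
B starts before A ends → A and B overlap.
E starts after A ends, so A has no further overlaps.
B starts before C ends → C and B overlap.
E starts before C ends → C and E overlap.
F starts before C ends → C and F overlap.
G starts after C ends.
E starts before B ends → B and E overlap.
F starts before B ends → B and F overlap.
G starts after B ends.
F starts before E ends → E and F overlap.
G starts after E ends.
G starts before F ends → F and G overlap.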